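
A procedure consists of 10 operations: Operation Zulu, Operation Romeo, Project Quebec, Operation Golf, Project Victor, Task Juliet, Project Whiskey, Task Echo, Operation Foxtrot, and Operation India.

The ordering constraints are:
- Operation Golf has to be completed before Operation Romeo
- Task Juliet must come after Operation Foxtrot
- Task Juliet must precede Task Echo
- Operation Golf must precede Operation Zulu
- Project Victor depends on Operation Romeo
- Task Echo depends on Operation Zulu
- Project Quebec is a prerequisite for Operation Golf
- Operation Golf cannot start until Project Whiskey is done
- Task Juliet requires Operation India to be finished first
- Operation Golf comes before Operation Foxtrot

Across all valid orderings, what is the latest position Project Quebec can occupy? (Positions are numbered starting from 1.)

Following every chain forward from Project Quebec, the operations that must come later are Operation Zulu, Operation Romeo, Operation Golf, Project Victor, Task Juliet, Task Echo, Operation Foxtrot — 7 of them.
So at least 7 operations follow Project Quebec, putting Project Quebec no later than position 3. That position is achievable by scheduling everything else first.

3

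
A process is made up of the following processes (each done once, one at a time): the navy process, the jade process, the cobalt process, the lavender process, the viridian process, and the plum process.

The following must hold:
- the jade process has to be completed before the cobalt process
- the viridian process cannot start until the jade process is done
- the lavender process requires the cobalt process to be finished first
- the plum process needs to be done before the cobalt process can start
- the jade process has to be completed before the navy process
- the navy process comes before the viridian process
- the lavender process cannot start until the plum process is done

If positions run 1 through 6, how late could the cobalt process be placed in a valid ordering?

The only process forced after the cobalt process (directly or by a chain) is the lavender process.
So at least 1 process follows the cobalt process, putting the cobalt process no later than position 5. That position is achievable by scheduling everything else first.

5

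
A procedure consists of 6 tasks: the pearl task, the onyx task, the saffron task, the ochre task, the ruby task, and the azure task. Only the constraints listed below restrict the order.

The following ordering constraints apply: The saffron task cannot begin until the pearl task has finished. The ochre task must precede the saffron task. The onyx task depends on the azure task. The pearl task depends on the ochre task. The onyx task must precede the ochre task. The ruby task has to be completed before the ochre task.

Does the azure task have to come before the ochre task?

Tracing the constraints gives a chain: the azure task → the onyx task → the ochre task.
That forces the azure task before the ochre task in every valid schedule.

Yes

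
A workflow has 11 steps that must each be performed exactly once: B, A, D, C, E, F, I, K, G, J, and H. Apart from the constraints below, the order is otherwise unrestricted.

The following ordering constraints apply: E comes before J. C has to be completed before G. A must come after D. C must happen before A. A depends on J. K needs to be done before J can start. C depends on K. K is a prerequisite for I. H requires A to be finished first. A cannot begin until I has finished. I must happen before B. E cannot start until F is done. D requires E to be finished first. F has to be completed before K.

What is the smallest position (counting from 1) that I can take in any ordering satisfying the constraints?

Working backwards through the constraints from I, its full set of required predecessors is F, K — 2 of them.
With 2 mandatory predecessors, the earliest I can sit is position 2+1 = 3, and placing just those 2 first achieves it.

3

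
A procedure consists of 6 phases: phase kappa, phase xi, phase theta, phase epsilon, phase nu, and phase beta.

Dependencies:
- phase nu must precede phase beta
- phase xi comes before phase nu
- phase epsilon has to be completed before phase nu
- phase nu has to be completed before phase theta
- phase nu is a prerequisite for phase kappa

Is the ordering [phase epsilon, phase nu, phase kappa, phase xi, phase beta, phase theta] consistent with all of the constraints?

No

In the proposed order, phase nu appears before phase xi.
But one of the constraints requires phase xi before phase nu, so this ordering violates it.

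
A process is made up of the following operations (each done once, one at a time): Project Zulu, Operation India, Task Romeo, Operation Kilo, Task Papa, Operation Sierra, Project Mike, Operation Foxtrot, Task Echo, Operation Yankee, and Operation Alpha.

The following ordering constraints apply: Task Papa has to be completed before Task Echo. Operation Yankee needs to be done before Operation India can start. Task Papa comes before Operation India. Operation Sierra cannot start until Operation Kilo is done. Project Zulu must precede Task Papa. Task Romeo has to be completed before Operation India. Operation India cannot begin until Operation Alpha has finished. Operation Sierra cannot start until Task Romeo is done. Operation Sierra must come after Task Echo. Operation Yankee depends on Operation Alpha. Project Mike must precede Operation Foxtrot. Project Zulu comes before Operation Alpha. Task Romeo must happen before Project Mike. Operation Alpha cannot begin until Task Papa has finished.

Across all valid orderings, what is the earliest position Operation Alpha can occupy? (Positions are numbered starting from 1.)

Every operation that must precede Operation Alpha has to come before it. Tracing all chains that end at Operation Alpha, those operations are: Project Zulu, Task Papa — 2 in total.
With 2 mandatory predecessors, the earliest Operation Alpha can sit is position 2+1 = 3, and placing just those 2 first achieves it.

3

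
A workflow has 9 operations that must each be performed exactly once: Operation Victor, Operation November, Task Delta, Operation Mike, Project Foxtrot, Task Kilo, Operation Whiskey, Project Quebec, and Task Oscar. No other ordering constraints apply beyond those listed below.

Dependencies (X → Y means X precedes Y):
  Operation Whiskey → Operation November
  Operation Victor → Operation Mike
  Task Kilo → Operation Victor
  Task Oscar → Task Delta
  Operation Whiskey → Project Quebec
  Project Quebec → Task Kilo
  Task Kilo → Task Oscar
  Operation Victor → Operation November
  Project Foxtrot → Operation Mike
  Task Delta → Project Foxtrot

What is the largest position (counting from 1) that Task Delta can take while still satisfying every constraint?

Every operation that must follow Task Delta has to come after it. Tracing all chains starting from Task Delta, those operations are: Operation Mike, Project Foxtrot — 2 in total.
So at least 2 operations follow Task Delta, putting Task Delta no later than position 7. That position is achievable by scheduling everything else first.

7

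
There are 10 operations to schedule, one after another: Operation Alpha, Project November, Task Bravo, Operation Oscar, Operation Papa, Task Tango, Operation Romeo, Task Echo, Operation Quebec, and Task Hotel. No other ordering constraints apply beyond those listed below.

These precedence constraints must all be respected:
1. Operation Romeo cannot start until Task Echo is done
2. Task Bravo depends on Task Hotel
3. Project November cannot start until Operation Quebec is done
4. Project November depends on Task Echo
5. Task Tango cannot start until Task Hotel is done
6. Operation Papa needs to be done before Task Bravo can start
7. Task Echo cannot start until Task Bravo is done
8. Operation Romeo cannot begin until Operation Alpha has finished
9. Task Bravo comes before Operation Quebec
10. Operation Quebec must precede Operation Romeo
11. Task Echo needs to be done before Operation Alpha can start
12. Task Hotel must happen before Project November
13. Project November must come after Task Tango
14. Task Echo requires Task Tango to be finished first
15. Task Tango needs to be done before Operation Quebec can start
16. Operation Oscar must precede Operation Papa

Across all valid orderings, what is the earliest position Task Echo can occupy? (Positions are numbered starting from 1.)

Every operation that must precede Task Echo has to come before it. Tracing all chains that end at Task Echo, those operations are: Task Bravo, Operation Oscar, Operation Papa, Task Tango, Task Hotel — 5 in total.
With 5 mandatory predecessors, the earliest Task Echo can sit is position 5+1 = 6, and placing just those 5 first achieves it.

6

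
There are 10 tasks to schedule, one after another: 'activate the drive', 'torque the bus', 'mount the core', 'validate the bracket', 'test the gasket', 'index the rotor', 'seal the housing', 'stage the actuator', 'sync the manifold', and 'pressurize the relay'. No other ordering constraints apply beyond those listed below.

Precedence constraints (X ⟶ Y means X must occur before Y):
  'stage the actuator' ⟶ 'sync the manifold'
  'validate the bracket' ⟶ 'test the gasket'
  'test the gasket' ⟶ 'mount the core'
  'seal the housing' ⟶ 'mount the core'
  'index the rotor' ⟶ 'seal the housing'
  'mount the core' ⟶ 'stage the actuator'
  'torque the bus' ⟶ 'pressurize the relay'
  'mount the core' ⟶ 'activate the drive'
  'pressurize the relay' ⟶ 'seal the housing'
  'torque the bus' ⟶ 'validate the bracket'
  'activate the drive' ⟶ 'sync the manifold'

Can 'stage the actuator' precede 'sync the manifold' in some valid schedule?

The constraints force 'stage the actuator' before 'sync the manifold', so yes — every valid ordering has 'stage the actuator' earlier.

Yes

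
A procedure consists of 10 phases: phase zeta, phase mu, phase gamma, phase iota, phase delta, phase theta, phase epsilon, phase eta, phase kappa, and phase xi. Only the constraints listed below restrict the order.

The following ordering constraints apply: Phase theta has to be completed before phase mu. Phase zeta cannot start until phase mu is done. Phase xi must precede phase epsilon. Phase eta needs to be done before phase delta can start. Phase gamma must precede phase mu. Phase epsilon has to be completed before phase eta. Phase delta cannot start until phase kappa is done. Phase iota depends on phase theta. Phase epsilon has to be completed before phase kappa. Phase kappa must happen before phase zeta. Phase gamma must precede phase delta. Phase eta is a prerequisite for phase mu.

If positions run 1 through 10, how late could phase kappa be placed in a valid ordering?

Following every chain forward from phase kappa, the phases that must come later are phase zeta, phase delta — 2 of them.
With 2 mandatory successors out of 10 phases total, the latest slot for phase kappa is 10−2 = 8, and it's reachable by doing all non-successors before phase kappa.

8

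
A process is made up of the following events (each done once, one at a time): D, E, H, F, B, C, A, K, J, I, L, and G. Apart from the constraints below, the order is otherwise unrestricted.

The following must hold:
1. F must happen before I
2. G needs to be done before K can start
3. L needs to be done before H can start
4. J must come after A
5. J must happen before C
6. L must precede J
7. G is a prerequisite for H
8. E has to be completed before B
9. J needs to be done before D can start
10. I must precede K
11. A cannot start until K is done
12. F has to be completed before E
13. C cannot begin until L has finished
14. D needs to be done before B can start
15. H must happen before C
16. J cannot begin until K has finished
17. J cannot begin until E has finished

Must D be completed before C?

No

Nothing in the constraints links D and C; they are unordered relative to each other.
So D can come before C or after — it is not forced.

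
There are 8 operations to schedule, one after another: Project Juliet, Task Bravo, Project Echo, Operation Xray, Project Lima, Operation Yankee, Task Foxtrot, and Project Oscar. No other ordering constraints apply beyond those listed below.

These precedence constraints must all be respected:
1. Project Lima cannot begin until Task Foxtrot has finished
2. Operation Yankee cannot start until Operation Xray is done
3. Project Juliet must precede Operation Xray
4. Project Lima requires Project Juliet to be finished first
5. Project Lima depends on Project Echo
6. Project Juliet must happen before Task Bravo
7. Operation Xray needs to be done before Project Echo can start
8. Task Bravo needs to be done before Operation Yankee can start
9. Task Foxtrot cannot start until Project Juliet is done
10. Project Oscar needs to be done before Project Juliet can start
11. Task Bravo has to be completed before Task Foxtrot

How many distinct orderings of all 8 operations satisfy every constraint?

Project Oscar is the only operation with nothing required before it, so every ordering starts there.
Counting all ways to extend the partial order to a total order gives 22.

22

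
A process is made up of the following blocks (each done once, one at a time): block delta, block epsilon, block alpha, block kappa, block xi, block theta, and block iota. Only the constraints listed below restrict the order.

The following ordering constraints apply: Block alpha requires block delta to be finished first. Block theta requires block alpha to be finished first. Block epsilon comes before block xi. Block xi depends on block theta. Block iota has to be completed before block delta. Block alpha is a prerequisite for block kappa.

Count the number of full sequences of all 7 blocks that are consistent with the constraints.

2 blocks have no prerequisites (block epsilon, block iota), so any of them could come first.
Counting all ways to extend the partial order to a total order gives 17.

17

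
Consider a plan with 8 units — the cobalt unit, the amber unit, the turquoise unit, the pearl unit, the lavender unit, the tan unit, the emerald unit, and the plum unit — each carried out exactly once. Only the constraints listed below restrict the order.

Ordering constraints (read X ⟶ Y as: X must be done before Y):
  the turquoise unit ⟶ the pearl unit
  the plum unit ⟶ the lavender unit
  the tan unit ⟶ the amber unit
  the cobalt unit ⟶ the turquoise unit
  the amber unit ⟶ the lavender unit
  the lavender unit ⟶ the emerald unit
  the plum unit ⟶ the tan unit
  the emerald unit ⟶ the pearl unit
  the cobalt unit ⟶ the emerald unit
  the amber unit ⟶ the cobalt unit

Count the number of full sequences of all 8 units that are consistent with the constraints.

5

The plum unit is the only unit with nothing required before it, so every ordering starts there.
Systematically extending each partial ordering one unit at a time and counting, there are 5 complete orderings.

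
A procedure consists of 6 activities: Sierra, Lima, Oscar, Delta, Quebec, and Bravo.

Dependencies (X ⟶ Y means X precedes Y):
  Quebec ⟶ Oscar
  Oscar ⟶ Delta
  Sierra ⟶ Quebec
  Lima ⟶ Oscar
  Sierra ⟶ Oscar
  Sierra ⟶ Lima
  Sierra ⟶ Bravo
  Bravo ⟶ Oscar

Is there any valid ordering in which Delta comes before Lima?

No

Following Lima → Oscar → Delta, Lima must precede Delta in every valid ordering.
So no valid ordering can have Delta before Lima.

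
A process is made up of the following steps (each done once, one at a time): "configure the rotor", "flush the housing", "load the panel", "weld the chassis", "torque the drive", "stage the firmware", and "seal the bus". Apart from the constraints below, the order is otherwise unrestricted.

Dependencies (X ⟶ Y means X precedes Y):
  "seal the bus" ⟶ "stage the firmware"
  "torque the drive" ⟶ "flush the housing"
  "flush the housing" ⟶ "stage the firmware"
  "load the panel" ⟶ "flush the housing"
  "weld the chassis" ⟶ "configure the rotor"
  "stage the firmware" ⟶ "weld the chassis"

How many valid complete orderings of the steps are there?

8

3 steps have no prerequisites ("load the panel", "torque the drive", "seal the bus"), so any of them could come first.
Counting all ways to extend the partial order to a total order gives 8.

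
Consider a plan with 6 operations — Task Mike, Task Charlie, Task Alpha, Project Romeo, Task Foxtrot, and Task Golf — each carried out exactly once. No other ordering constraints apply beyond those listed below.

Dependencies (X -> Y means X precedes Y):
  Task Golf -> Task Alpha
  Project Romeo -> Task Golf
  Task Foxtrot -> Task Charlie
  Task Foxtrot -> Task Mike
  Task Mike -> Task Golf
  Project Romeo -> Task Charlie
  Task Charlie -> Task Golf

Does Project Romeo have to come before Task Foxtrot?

Project Romeo and Task Foxtrot are not related by any chain of constraints.
So Project Romeo can come before Task Foxtrot or after — it is not forced.

No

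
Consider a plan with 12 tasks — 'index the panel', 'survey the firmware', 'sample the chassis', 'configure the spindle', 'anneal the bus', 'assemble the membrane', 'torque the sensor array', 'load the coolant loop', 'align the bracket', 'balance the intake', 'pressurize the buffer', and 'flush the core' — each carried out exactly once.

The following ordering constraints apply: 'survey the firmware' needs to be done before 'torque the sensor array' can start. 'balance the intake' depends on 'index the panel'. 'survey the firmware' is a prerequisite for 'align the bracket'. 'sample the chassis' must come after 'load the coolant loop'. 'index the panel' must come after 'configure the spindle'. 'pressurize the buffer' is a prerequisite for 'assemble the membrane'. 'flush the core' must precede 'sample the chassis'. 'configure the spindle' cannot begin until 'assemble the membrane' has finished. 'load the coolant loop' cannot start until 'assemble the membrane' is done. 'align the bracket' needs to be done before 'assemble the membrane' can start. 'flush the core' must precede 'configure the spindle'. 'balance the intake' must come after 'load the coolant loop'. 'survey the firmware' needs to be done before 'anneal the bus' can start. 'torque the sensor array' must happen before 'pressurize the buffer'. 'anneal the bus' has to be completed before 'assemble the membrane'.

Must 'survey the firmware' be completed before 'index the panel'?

Yes

Following the dependencies: 'survey the firmware' → 'align the bracket' → 'assemble the membrane' → 'configure the spindle' → 'index the panel'.
So 'survey the firmware' must precede 'index the panel' in any valid ordering.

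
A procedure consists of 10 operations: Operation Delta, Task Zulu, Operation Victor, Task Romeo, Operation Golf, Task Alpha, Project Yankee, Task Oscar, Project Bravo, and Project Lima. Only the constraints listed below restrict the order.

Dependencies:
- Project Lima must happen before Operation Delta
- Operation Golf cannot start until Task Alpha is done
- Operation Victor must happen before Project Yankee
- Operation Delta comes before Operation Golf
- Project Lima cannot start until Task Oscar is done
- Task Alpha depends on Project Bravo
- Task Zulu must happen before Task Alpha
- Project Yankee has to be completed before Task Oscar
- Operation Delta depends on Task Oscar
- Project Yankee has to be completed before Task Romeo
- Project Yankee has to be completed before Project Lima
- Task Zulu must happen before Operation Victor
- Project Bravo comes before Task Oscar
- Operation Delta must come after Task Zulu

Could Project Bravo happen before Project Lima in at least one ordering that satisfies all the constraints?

The constraints force Project Bravo before Project Lima, so yes — every valid ordering has Project Bravo earlier.

Yes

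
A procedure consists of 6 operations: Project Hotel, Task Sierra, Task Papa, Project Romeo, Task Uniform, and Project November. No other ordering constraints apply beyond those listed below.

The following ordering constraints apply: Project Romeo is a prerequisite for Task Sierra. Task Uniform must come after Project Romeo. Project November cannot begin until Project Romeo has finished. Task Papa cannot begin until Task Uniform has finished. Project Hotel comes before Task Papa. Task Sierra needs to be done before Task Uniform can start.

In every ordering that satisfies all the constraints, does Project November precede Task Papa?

No

No chain of constraints connects Project November to Task Papa in either direction.
There exist valid orderings with Task Papa before Project November, so Project November is not required to come first.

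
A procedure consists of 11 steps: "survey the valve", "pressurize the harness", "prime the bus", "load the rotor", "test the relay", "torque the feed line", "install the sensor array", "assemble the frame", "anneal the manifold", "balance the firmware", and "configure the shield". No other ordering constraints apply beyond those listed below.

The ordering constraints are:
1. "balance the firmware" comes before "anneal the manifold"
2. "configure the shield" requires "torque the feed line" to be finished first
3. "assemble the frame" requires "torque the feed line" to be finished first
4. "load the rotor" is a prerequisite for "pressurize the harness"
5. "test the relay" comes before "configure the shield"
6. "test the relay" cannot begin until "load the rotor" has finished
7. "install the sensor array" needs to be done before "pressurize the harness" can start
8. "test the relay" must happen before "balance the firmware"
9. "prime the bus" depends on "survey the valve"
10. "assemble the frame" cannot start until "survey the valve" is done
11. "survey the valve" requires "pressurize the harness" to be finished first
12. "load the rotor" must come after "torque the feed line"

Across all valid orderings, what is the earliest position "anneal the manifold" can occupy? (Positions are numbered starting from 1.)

The steps that are forced before "anneal the manifold", directly or transitively, are "load the rotor", "test the relay", "torque the feed line", "balance the firmware". That's 4 steps.
So at minimum 4 steps come before "anneal the manifold", putting "anneal the manifold" no earlier than position 5. That position is achievable by scheduling exactly those predecessors first.

5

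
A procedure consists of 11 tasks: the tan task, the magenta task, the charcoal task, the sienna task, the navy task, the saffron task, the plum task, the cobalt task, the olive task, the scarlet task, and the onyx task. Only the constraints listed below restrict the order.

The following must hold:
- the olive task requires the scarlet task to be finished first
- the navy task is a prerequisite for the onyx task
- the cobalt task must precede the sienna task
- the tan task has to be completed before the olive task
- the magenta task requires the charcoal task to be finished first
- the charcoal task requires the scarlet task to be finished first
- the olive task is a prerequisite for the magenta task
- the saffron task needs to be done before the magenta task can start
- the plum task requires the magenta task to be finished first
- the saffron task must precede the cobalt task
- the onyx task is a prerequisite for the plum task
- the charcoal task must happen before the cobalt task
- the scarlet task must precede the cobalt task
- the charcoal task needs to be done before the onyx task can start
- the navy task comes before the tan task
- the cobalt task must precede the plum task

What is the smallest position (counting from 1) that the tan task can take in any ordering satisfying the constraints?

The only task forced before the tan task (directly or transitively) is the navy task.
So at minimum 1 task comes before the tan task, putting the tan task no earlier than position 2. That position is achievable by scheduling exactly that predecessor first.

2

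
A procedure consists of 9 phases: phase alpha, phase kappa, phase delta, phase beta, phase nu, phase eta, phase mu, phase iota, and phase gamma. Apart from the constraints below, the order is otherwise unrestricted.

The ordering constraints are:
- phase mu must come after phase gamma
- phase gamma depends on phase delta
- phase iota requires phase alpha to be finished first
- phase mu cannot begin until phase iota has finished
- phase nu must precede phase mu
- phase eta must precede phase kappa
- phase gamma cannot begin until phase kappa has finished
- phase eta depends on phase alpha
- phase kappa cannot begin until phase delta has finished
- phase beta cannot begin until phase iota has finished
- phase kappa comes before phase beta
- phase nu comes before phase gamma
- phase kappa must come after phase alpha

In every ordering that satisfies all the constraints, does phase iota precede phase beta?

Chaining the stated constraints: phase iota → phase beta.
That forces phase iota before phase beta in every valid schedule.

Yes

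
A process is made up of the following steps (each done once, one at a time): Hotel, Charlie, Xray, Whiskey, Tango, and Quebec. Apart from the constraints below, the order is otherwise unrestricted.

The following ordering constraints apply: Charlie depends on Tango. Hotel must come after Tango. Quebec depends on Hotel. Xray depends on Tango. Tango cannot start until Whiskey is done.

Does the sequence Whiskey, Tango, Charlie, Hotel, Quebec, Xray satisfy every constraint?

Every stated constraint is respected: Tango sits at position 2, ahead of Xray at position 6, and each of the other listed pairs likewise has the predecessor earlier in the sequence.

Yes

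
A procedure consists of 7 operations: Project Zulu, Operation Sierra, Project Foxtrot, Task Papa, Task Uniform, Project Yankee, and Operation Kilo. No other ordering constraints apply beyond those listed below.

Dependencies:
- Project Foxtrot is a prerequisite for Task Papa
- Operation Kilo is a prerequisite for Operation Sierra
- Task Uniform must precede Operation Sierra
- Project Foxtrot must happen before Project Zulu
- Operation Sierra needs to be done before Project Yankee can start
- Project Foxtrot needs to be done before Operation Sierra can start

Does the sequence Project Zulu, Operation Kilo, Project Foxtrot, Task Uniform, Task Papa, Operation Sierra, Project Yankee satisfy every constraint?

Here Project Foxtrot comes after Project Zulu.
But one of the constraints requires Project Foxtrot before Project Zulu, so this ordering violates it.

No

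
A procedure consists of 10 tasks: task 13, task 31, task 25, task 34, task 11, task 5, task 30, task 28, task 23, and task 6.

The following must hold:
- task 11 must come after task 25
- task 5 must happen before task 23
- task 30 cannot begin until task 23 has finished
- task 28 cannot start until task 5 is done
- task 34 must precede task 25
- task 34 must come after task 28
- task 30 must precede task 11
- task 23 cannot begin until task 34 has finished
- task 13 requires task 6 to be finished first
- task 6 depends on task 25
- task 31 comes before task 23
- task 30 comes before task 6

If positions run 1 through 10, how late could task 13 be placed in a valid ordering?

10

Nothing depends on task 13, so it can be the final task, position 10.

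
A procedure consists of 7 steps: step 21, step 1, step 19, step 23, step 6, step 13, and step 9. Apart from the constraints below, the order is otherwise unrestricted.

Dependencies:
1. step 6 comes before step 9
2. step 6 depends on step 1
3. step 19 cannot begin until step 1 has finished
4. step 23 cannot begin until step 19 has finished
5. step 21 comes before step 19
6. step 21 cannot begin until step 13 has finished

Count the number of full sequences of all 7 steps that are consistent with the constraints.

31

The steps with no prerequisites are step 1, step 13; any of them can be placed first.
Counting all ways to extend the partial order to a total order gives 31.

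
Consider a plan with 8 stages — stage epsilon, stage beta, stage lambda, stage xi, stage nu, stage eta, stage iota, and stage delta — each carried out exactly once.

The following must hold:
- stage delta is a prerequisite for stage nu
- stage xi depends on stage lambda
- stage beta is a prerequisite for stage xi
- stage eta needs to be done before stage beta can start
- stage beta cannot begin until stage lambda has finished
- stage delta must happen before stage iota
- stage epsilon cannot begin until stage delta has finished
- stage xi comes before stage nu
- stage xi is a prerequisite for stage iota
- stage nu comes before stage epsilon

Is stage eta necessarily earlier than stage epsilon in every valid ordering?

Yes

Chaining the stated constraints: stage eta → stage beta → stage xi → stage nu → stage epsilon.
Hence stage eta necessarily comes before stage epsilon.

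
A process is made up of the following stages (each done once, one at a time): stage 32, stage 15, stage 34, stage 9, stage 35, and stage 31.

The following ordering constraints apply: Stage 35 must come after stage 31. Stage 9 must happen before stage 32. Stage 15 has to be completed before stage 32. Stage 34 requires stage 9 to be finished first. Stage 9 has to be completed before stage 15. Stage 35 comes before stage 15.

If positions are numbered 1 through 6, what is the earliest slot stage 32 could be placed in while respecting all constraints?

Every stage that must precede stage 32 has to come before it. Tracing all chains that end at stage 32, those stages are: stage 15, stage 9, stage 35, stage 31 — 4 in total.
With 4 mandatory predecessors, the earliest stage 32 can sit is position 4+1 = 5, and placing just those 4 first achieves it.

5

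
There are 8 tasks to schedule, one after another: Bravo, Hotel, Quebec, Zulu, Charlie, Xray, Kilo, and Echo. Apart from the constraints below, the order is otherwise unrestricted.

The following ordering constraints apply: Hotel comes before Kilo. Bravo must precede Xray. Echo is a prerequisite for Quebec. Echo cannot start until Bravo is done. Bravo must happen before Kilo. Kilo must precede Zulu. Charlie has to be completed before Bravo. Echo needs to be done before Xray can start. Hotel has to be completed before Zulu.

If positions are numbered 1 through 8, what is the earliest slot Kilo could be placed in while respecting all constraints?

Working backwards through the constraints from Kilo, its full set of required predecessors is Bravo, Hotel, Charlie — 3 of them.
With 3 mandatory predecessors, the earliest Kilo can sit is position 3+1 = 4, and placing just those 3 first achieves it.

4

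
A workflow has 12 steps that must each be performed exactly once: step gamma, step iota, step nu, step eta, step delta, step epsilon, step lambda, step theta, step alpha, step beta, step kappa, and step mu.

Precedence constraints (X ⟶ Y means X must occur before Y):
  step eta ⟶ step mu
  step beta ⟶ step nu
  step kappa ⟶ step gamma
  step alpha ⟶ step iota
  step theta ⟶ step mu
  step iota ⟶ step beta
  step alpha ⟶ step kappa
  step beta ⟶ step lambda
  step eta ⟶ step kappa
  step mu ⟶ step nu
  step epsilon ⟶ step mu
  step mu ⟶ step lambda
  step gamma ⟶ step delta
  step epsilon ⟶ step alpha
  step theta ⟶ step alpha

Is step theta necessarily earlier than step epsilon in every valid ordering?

No

Nothing in the constraints links step theta and step epsilon; they are unordered relative to each other.
A valid ordering placing step epsilon before step theta exists, so the answer is no.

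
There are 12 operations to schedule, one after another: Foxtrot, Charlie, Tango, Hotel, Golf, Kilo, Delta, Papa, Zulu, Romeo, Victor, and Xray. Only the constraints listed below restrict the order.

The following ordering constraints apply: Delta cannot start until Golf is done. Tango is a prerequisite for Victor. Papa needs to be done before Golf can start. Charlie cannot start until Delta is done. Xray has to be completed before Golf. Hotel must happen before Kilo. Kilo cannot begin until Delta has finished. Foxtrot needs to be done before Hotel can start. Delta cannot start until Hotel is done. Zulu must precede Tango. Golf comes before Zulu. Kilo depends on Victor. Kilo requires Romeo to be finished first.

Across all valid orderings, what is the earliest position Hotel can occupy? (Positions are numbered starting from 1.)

Working backwards through the constraints from Hotel, its only required predecessor is Foxtrot.
So at minimum 1 operation comes before Hotel, putting Hotel no earlier than position 2. That position is achievable by scheduling exactly that predecessor first.

2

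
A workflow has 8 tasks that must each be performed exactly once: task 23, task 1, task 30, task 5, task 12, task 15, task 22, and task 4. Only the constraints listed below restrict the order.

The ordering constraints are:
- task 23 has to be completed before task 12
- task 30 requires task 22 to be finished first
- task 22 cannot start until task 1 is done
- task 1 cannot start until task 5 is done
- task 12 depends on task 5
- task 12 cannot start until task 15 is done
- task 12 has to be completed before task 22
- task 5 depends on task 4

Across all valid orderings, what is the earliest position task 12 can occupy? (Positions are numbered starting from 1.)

5

Every task that must precede task 12 has to come before it. Tracing all chains that end at task 12, those tasks are: task 23, task 5, task 15, task 4 — 4 in total.
So at minimum 4 tasks come before task 12, putting task 12 no earlier than position 5. That position is achievable by scheduling exactly those predecessors first.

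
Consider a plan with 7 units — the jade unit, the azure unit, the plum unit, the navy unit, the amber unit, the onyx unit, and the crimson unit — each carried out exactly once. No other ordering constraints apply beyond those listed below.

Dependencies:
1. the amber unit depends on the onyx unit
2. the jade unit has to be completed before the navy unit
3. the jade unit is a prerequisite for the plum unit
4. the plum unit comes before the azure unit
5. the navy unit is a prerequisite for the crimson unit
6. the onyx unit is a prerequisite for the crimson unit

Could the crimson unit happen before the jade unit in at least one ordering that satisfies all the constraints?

No

There is a dependency chain the jade unit → the navy unit → the crimson unit, so the crimson unit always comes after the jade unit.
Hence the crimson unit can never be scheduled before the jade unit.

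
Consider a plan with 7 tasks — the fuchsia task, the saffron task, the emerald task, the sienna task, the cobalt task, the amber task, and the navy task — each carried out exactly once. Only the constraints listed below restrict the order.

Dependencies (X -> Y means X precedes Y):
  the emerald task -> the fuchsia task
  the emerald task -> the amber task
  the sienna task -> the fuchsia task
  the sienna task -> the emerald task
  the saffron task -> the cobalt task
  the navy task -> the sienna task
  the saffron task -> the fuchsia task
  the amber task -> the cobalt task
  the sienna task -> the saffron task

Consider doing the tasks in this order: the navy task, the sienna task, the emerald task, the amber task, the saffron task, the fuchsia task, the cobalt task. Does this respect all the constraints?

Yes

Checking each listed constraint against this order: for instance, the sienna task is in position 2 and the fuchsia task in position 6, so that constraint holds — and the remaining constraints check out the same way.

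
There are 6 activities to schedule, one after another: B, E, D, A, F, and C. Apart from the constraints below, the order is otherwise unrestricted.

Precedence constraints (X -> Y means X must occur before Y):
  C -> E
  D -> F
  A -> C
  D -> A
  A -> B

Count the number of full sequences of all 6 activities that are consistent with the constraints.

15

Only D has no prerequisites, so it must go first.
Systematically extending each partial ordering one activity at a time and counting, there are 15 complete orderings.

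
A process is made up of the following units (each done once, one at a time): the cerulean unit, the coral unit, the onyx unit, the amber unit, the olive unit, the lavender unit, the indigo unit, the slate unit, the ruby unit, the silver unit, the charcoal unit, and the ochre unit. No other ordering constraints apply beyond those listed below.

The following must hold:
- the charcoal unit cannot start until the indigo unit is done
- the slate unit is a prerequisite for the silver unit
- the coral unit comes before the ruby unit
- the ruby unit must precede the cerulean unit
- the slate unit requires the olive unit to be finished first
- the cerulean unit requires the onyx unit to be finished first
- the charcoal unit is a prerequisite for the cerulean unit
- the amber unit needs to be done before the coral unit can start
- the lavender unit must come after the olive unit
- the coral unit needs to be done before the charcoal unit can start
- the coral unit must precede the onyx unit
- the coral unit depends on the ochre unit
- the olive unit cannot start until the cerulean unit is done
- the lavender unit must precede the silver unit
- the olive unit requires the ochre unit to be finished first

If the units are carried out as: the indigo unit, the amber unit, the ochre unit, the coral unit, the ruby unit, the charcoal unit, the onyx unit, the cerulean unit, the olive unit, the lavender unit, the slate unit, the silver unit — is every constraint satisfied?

Checking each listed constraint against this order: for instance, the ochre unit is in position 3 and the olive unit in position 9, so that constraint holds — and the remaining constraints check out the same way.

Yes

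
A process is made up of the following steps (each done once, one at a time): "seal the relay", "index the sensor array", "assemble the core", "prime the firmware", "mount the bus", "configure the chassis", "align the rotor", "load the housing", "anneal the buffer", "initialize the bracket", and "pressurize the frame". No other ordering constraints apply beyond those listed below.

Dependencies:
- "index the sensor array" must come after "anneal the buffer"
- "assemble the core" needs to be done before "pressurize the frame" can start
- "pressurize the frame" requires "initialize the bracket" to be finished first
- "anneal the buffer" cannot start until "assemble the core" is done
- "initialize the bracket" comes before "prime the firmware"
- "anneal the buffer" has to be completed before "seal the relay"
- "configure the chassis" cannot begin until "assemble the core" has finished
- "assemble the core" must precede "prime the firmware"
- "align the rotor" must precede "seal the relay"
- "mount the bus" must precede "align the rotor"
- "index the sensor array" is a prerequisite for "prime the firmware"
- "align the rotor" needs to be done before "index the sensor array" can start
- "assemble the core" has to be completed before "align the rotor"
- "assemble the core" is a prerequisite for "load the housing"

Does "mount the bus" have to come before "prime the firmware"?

Following the dependencies: "mount the bus" → "align the rotor" → "index the sensor array" → "prime the firmware".
Hence "mount the bus" necessarily comes before "prime the firmware".

Yes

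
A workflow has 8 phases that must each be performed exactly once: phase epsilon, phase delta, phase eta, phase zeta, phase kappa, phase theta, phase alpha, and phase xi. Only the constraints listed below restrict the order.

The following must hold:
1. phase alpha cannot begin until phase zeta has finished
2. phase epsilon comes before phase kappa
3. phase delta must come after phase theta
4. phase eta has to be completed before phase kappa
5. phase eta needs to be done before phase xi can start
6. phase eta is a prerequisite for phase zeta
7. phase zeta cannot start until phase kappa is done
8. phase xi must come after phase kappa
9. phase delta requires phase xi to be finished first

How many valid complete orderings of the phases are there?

The phases with no prerequisites are phase epsilon, phase eta, phase theta; any of them can be placed first.
Systematically extending each partial ordering one phase at a time and counting, there are 76 complete orderings.

76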